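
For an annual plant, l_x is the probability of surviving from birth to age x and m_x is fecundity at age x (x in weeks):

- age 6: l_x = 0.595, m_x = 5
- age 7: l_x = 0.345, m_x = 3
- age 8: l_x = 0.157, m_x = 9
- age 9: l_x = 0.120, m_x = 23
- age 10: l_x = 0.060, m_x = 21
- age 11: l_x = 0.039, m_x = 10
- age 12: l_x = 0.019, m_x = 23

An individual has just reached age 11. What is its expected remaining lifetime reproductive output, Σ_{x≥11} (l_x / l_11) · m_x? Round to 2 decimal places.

l_11 = 0.039. Conditional survival from age 11 to x is l_x / l_11.
  x=11: (0.039/0.039) × 10 = 10.0000
  x=12: (0.019/0.039) × 23 = 11.2051
Sum = 10.0000 + 11.2051 = 21.2051

21.21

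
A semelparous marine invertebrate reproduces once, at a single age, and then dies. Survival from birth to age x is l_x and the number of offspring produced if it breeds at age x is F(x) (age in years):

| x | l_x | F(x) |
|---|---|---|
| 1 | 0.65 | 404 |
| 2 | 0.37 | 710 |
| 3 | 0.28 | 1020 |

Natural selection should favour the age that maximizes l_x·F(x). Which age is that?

3

Expected offspring if breeding at age x = l_x × F(x):
  age 1: 0.65 × 404 = 262.600
  age 2: 0.37 × 710 = 262.700
  age 3: 0.28 × 1020 = 285.600
Maximum at age 3 (285.600).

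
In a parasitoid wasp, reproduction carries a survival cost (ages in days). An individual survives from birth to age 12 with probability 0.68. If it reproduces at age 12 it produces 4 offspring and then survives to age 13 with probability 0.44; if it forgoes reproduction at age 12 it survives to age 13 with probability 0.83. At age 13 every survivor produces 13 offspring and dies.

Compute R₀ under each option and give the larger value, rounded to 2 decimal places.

7.34

breed at age 12: R₀ = 0.68 × (4 + 0.44 × 13) = 0.68 × 9.7200 = 6.6096
delay to age 13: R₀ = 0.68 × (0.83 × 13) = 0.68 × 10.7900 = 7.3372
Higher: delay to age 13 (7.3372).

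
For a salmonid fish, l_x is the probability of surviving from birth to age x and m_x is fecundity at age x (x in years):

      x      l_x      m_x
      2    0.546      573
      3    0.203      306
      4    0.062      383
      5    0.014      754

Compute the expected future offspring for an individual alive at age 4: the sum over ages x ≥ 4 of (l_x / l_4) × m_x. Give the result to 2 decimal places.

553.26

l_4 = 0.062. Conditional survival from age 4 to x is l_x / l_4.
  x=4: (0.062/0.062) × 383 = 383.0000
  x=5: (0.014/0.062) × 754 = 170.2581
Sum = 383.0000 + 170.2581 = 553.2581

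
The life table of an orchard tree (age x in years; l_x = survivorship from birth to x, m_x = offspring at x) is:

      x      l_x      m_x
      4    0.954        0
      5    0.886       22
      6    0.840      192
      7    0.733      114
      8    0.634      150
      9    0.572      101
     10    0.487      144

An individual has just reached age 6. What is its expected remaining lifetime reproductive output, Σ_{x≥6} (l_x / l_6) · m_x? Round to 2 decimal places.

l_6 = 0.840. Conditional survival from age 6 to x is l_x / l_6.
  x=6: (0.840/0.840) × 192 = 192.0000
  x=7: (0.733/0.840) × 114 = 99.4786
  x=8: (0.634/0.840) × 150 = 113.2143
  x=9: (0.572/0.840) × 101 = 68.7762
  x=10: (0.487/0.840) × 144 = 83.4857
Sum = 192.0000 + 99.4786 + 113.2143 + 68.7762 + 83.4857 = 556.9548

556.95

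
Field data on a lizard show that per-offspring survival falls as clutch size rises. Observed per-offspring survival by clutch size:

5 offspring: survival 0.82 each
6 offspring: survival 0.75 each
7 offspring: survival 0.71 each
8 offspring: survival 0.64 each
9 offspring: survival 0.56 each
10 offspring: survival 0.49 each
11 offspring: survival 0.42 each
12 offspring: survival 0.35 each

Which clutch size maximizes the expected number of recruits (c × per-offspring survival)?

8

Expected recruits = c × s(c):
  c=5: 5 × 0.82 = 4.100
  c=6: 6 × 0.75 = 4.500
  c=7: 7 × 0.71 = 4.970
  c=8: 8 × 0.64 = 5.120
  c=9: 9 × 0.56 = 5.040
  c=10: 10 × 0.49 = 4.900
  c=11: 11 × 0.42 = 4.620
  c=12: 12 × 0.35 = 4.200
Maximum at c = 8 (5.120 recruits).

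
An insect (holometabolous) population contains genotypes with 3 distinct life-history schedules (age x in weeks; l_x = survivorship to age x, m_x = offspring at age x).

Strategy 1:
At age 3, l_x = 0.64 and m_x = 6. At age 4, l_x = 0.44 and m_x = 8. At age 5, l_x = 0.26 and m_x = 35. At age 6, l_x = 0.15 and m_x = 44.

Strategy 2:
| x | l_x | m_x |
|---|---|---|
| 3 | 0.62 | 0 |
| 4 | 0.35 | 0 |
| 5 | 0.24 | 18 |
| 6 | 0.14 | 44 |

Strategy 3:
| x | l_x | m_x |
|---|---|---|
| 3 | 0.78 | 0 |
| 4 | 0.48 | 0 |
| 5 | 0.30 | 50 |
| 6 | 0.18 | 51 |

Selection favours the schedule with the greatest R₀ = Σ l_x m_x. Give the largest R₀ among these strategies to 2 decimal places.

24.18

Strategy 1: R₀ = 0.64×6 + 0.44×8 + 0.26×35 + 0.15×44 = 23.0600
Strategy 2: R₀ = 0.62×0 + 0.35×0 + 0.24×18 + 0.14×44 = 10.4800
Strategy 3: R₀ = 0.78×0 + 0.48×0 + 0.30×50 + 0.18×51 = 24.1800
Highest R₀: strategy 3 with 24.1800.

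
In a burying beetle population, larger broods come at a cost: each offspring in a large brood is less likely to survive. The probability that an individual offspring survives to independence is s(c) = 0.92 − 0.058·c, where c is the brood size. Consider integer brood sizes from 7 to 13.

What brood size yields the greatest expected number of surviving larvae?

Expected surviving larvae = c × s(c):
  c=7: 7 × 0.514 = 3.598
  c=8: 8 × 0.456 = 3.648
  c=9: 9 × 0.398 = 3.582
  c=10: 10 × 0.340 = 3.400
  c=11: 11 × 0.282 = 3.102
  c=12: 12 × 0.224 = 2.688
  c=13: 13 × 0.166 = 2.158
Maximum at c = 8 (3.648 surviving larvae).

8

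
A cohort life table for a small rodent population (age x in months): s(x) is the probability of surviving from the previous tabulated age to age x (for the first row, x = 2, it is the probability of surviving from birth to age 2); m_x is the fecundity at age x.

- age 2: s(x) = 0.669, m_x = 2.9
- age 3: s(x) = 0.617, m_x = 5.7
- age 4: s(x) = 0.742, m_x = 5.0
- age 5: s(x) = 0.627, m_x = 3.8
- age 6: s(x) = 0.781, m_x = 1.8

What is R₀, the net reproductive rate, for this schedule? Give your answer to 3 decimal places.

Survivorship from birth: l_x = s_2·s_3·…·s_x.
  l_2 = 0.66900
  l_3 = 0.41277
  l_4 = 0.30628
  l_5 = 0.19204
  l_6 = 0.14998
R₀ = Σ l_x m_x:
  age 2: 0.66900 × 2.9 = 1.9401
  age 3: 0.41277 × 5.7 = 2.3528
  age 4: 0.30628 × 5.0 = 1.5314
  age 5: 0.19204 × 3.8 = 0.7298
  age 6: 0.14998 × 1.8 = 0.2700
R₀ = 1.9401 + 2.3528 + 1.5314 + 0.7298 + 0.2700 = 6.8240

6.824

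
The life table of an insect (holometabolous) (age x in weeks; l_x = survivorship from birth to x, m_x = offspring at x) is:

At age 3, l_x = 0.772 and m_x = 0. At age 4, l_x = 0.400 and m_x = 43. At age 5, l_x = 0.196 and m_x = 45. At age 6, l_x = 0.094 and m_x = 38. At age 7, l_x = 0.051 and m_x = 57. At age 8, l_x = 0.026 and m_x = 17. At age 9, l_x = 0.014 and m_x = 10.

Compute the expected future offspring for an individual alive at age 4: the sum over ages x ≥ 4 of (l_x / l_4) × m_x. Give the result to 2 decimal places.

l_4 = 0.400. Conditional survival from age 4 to x is l_x / l_4.
  x=4: (0.400/0.400) × 43 = 43.0000
  x=5: (0.196/0.400) × 45 = 22.0500
  x=6: (0.094/0.400) × 38 = 8.9300
  x=7: (0.051/0.400) × 57 = 7.2675
  x=8: (0.026/0.400) × 17 = 1.1050
  x=9: (0.014/0.400) × 10 = 0.3500
Sum = 43.0000 + 22.0500 + 8.9300 + 7.2675 + 1.1050 + 0.3500 = 82.7025

82.70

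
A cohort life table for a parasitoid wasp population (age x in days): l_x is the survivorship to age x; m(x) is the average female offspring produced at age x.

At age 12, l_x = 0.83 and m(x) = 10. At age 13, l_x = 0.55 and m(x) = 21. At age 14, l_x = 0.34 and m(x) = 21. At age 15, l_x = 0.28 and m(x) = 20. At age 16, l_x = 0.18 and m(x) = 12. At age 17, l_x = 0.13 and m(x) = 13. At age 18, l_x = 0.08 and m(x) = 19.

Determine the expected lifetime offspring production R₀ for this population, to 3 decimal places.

R₀ = Σ l_x m(x):
  age 12: 0.83 × 10 = 8.3000
  age 13: 0.55 × 21 = 11.5500
  age 14: 0.34 × 21 = 7.1400
  age 15: 0.28 × 20 = 5.6000
  age 16: 0.18 × 12 = 2.1600
  age 17: 0.13 × 13 = 1.6900
  age 18: 0.08 × 19 = 1.5200
R₀ = 8.3000 + 11.5500 + 7.1400 + 5.6000 + 2.1600 + 1.6900 + 1.5200 = 37.9600

37.960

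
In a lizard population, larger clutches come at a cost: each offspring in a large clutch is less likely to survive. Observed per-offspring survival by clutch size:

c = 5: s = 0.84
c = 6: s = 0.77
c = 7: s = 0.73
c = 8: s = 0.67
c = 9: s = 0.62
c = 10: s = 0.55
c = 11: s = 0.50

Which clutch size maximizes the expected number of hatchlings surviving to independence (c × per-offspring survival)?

9

Expected hatchlings surviving to independence = c × s(c):
  c=5: 5 × 0.84 = 4.200
  c=6: 6 × 0.77 = 4.620
  c=7: 7 × 0.73 = 5.110
  c=8: 8 × 0.67 = 5.360
  c=9: 9 × 0.62 = 5.580
  c=10: 10 × 0.55 = 5.500
  c=11: 11 × 0.50 = 5.500
Maximum at c = 9 (5.580 hatchlings surviving to independence).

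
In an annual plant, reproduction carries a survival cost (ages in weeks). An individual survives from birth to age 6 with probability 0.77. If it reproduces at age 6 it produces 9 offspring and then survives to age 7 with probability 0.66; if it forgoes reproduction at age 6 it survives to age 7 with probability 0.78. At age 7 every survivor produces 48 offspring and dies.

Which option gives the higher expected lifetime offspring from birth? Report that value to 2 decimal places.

breed at age 6: R₀ = 0.77 × (9 + 0.66 × 48) = 0.77 × 40.6800 = 31.3236
delay to age 7: R₀ = 0.77 × (0.78 × 48) = 0.77 × 37.4400 = 28.8288
Higher: breed at age 6 (31.3236).

31.32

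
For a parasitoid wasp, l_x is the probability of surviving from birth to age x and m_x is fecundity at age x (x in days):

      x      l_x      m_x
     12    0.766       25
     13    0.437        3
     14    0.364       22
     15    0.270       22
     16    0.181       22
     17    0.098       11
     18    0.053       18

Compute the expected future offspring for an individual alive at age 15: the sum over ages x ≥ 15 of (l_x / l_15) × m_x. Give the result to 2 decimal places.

44.27

l_15 = 0.270. Conditional survival from age 15 to x is l_x / l_15.
  x=15: (0.270/0.270) × 22 = 22.0000
  x=16: (0.181/0.270) × 22 = 14.7481
  x=17: (0.098/0.270) × 11 = 3.9926
  x=18: (0.053/0.270) × 18 = 3.5333
Sum = 22.0000 + 14.7481 + 3.9926 + 3.5333 = 44.2741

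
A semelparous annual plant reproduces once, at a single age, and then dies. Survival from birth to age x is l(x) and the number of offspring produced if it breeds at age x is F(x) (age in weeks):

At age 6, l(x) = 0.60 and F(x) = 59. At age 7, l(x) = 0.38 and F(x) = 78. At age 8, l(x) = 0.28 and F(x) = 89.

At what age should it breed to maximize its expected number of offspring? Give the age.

6

Expected offspring if breeding at age x = l(x) × F(x):
  age 6: 0.60 × 59 = 35.400
  age 7: 0.38 × 78 = 29.640
  age 8: 0.28 × 89 = 24.920
Maximum at age 6 (35.400).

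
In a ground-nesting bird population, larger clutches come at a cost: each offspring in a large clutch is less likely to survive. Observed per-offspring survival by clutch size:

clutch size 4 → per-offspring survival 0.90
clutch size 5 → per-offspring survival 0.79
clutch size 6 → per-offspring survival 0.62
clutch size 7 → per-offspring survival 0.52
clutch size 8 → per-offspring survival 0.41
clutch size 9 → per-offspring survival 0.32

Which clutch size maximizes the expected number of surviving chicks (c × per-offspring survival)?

5

Expected surviving chicks = c × s(c):
  c=4: 4 × 0.90 = 3.600
  c=5: 5 × 0.79 = 3.950
  c=6: 6 × 0.62 = 3.720
  c=7: 7 × 0.52 = 3.640
  c=8: 8 × 0.41 = 3.280
  c=9: 9 × 0.32 = 2.880
Maximum at c = 5 (3.950 surviving chicks).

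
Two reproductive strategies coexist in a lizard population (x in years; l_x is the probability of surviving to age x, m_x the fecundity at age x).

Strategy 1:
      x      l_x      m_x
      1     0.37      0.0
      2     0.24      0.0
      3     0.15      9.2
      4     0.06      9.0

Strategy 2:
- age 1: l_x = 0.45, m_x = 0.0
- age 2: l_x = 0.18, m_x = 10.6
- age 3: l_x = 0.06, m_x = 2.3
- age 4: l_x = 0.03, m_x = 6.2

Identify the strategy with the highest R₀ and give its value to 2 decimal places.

2.23

Strategy 1: R₀ = 0.37×0.0 + 0.24×0.0 + 0.15×9.2 + 0.06×9.0 = 1.9200
Strategy 2: R₀ = 0.45×0.0 + 0.18×10.6 + 0.06×2.3 + 0.03×6.2 = 2.2320
Highest R₀: strategy 2 with 2.2320.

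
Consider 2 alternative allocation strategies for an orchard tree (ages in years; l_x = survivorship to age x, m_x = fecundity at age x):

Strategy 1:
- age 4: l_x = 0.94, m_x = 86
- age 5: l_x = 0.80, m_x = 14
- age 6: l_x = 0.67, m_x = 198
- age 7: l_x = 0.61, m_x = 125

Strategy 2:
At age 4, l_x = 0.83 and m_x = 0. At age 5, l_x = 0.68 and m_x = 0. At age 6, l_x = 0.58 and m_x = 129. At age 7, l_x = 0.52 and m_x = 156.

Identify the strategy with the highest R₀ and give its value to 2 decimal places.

300.95

Strategy 1: R₀ = 0.94×86 + 0.80×14 + 0.67×198 + 0.61×125 = 300.9500
Strategy 2: R₀ = 0.83×0 + 0.68×0 + 0.58×129 + 0.52×156 = 155.9400
Highest R₀: strategy 1 with 300.9500.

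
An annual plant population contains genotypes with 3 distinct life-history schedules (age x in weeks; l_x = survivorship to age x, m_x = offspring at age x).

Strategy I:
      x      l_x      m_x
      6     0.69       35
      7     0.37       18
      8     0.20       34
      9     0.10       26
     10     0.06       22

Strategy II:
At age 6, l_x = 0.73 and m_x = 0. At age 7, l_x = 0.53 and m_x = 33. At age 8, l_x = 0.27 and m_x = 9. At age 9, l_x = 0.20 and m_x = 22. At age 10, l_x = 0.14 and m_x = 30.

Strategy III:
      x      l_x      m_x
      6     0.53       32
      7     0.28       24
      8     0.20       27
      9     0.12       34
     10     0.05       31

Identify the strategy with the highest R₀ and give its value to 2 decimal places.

Strategy I: R₀ = 0.69×35 + 0.37×18 + 0.20×34 + 0.10×26 + 0.06×22 = 41.5300
Strategy II: R₀ = 0.73×0 + 0.53×33 + 0.27×9 + 0.20×22 + 0.14×30 = 28.5200
Strategy III: R₀ = 0.53×32 + 0.28×24 + 0.20×27 + 0.12×34 + 0.05×31 = 34.7100
Highest R₀: strategy I with 41.5300.

41.53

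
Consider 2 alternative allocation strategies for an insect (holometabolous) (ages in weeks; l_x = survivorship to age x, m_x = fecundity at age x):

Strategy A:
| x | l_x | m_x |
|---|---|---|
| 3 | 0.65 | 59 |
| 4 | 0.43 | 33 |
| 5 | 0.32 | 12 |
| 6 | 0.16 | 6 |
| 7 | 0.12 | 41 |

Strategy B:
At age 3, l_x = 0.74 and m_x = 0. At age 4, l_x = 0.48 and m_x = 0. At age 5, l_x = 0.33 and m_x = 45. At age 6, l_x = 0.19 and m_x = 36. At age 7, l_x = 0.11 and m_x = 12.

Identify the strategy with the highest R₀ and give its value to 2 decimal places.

Strategy A: R₀ = 0.65×59 + 0.43×33 + 0.32×12 + 0.16×6 + 0.12×41 = 62.2600
Strategy B: R₀ = 0.74×0 + 0.48×0 + 0.33×45 + 0.19×36 + 0.11×12 = 23.0100
Highest R₀: strategy A with 62.2600.

62.26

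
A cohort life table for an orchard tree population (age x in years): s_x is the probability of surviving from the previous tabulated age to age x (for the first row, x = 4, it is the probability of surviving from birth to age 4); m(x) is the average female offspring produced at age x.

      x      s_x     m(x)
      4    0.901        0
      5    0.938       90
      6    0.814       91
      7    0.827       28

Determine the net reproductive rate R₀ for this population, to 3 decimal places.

Survivorship from birth: l_x = s_4·s_5·…·s_x.
  l_4 = 0.90100
  l_5 = 0.84514
  l_6 = 0.68794
  l_7 = 0.56893
R₀ = Σ l_x m(x):
  age 4: 0.90100 × 0 = 0.0000
  age 5: 0.84514 × 90 = 76.0626
  age 6: 0.68794 × 91 = 62.6025
  age 7: 0.56893 × 28 = 15.9300
R₀ = 0.0000 + 76.0626 + 62.6025 + 15.9300 = 154.5952

154.595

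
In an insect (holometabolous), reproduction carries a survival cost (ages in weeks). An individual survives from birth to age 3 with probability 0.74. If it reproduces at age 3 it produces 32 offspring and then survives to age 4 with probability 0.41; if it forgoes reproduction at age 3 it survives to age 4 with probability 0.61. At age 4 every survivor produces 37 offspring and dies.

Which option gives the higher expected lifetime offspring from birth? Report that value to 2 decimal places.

breed at age 3: R₀ = 0.74 × (32 + 0.41 × 37) = 0.74 × 47.1700 = 34.9058
delay to age 4: R₀ = 0.74 × (0.61 × 37) = 0.74 × 22.5700 = 16.7018
Higher: breed at age 3 (34.9058).

34.91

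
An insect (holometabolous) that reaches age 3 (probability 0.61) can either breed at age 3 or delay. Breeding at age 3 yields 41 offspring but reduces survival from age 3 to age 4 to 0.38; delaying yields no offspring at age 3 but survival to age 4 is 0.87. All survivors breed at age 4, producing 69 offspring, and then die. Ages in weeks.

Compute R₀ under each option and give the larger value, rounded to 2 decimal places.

breed at age 3: R₀ = 0.61 × (41 + 0.38 × 69) = 0.61 × 67.2200 = 41.0042
delay to age 4: R₀ = 0.61 × (0.87 × 69) = 0.61 × 60.0300 = 36.6183
Higher: breed at age 3 (41.0042).

41.00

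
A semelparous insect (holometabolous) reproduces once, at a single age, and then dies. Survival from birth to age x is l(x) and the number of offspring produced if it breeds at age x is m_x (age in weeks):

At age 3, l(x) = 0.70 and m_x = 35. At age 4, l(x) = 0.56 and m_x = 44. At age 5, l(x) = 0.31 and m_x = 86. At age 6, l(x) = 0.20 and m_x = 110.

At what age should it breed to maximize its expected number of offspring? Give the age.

5

Expected offspring if breeding at age x = l(x) × m_x:
  age 3: 0.70 × 35 = 24.500
  age 4: 0.56 × 44 = 24.640
  age 5: 0.31 × 86 = 26.660
  age 6: 0.20 × 110 = 22.000
Maximum at age 5 (26.660).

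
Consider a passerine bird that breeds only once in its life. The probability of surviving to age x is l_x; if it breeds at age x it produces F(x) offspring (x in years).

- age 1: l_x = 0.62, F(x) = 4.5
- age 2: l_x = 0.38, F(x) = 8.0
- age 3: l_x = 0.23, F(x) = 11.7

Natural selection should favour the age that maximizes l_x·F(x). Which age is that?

Expected offspring if breeding at age x = l_x × F(x):
  age 1: 0.62 × 4.5 = 2.790
  age 2: 0.38 × 8.0 = 3.040
  age 3: 0.23 × 11.7 = 2.691
Maximum at age 2 (3.040).

2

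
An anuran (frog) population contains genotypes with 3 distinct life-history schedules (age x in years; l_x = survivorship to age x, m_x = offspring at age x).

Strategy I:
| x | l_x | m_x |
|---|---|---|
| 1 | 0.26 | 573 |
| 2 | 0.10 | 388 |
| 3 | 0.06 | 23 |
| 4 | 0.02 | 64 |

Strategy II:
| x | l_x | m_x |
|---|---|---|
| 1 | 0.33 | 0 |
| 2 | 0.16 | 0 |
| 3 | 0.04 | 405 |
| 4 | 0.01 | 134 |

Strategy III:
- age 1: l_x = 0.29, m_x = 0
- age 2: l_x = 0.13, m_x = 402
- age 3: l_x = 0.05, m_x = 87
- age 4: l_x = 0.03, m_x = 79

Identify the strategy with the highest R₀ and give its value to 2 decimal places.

190.44

Strategy I: R₀ = 0.26×573 + 0.10×388 + 0.06×23 + 0.02×64 = 190.4400
Strategy II: R₀ = 0.33×0 + 0.16×0 + 0.04×405 + 0.01×134 = 17.5400
Strategy III: R₀ = 0.29×0 + 0.13×402 + 0.05×87 + 0.03×79 = 58.9800
Highest R₀: strategy I with 190.4400.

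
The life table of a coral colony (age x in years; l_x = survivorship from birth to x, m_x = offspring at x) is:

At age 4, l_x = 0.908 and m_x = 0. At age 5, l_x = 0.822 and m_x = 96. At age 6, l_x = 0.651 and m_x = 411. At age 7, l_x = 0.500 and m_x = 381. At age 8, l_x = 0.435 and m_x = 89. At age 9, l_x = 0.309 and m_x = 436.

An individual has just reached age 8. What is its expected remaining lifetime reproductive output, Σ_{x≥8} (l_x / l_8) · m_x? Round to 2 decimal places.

398.71

l_8 = 0.435. Conditional survival from age 8 to x is l_x / l_8.
  x=8: (0.435/0.435) × 89 = 89.0000
  x=9: (0.309/0.435) × 436 = 309.7103
Sum = 89.0000 + 309.7103 = 398.7103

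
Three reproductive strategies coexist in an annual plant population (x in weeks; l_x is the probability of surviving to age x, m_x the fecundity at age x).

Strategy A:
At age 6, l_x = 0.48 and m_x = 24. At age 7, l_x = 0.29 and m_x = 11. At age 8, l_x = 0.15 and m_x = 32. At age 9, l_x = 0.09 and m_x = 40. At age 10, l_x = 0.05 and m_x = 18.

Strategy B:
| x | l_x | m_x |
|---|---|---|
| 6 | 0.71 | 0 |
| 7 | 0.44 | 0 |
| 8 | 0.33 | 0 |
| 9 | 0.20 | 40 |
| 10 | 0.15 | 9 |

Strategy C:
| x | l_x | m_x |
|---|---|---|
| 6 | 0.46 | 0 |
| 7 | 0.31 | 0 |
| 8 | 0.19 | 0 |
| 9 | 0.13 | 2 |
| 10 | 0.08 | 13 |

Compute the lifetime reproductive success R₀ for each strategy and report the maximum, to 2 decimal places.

Strategy A: R₀ = 0.48×24 + 0.29×11 + 0.15×32 + 0.09×40 + 0.05×18 = 24.0100
Strategy B: R₀ = 0.71×0 + 0.44×0 + 0.33×0 + 0.20×40 + 0.15×9 = 9.3500
Strategy C: R₀ = 0.46×0 + 0.31×0 + 0.19×0 + 0.13×2 + 0.08×13 = 1.3000
Highest R₀: strategy A with 24.0100.

24.01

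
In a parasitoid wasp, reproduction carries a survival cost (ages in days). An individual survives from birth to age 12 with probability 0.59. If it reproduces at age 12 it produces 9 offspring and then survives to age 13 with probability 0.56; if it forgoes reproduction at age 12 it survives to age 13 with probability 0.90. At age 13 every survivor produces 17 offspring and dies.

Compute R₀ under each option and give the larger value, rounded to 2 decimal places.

10.93

breed at age 12: R₀ = 0.59 × (9 + 0.56 × 17) = 0.59 × 18.5200 = 10.9268
delay to age 13: R₀ = 0.59 × (0.90 × 17) = 0.59 × 15.3000 = 9.0270
Higher: breed at age 12 (10.9268).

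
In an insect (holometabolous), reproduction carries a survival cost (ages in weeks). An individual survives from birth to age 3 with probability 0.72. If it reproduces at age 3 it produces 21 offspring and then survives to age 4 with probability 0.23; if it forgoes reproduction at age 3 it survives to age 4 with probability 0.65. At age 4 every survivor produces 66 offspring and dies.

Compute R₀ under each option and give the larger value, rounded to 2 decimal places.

30.89

breed at age 3: R₀ = 0.72 × (21 + 0.23 × 66) = 0.72 × 36.1800 = 26.0496
delay to age 4: R₀ = 0.72 × (0.65 × 66) = 0.72 × 42.9000 = 30.8880
Higher: delay to age 4 (30.8880).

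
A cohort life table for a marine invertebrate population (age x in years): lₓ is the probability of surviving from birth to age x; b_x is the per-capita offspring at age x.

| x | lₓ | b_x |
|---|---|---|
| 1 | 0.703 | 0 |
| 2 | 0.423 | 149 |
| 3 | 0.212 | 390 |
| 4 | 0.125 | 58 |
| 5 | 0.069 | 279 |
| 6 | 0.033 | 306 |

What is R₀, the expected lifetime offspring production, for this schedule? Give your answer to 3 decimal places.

182.306

R₀ = Σ lₓ b_x:
  age 1: 0.703 × 0 = 0.0000
  age 2: 0.423 × 149 = 63.0270
  age 3: 0.212 × 390 = 82.6800
  age 4: 0.125 × 58 = 7.2500
  age 5: 0.069 × 279 = 19.2510
  age 6: 0.033 × 306 = 10.0980
R₀ = 0.0000 + 63.0270 + 82.6800 + 7.2500 + 19.2510 + 10.0980 = 182.3060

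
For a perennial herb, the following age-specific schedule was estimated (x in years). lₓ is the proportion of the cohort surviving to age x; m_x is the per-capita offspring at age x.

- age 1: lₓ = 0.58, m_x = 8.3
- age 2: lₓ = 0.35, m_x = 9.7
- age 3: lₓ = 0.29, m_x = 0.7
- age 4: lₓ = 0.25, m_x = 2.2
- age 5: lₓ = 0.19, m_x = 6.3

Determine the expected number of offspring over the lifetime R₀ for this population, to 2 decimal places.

R₀ = Σ lₓ m_x:
  age 1: 0.58 × 8.3 = 4.8140
  age 2: 0.35 × 9.7 = 3.3950
  age 3: 0.29 × 0.7 = 0.2030
  age 4: 0.25 × 2.2 = 0.5500
  age 5: 0.19 × 6.3 = 1.1970
R₀ = 4.8140 + 3.3950 + 0.2030 + 0.5500 + 1.1970 = 10.1590

10.16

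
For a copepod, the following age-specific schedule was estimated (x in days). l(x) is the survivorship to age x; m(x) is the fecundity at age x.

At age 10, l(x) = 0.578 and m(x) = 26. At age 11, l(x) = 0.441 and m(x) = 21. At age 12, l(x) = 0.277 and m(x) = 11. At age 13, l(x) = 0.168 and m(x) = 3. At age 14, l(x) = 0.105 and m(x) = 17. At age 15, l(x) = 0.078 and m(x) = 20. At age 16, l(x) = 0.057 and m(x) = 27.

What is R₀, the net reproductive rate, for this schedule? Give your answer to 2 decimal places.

32.72

R₀ = Σ l(x) m(x):
  age 10: 0.578 × 26 = 15.0280
  age 11: 0.441 × 21 = 9.2610
  age 12: 0.277 × 11 = 3.0470
  age 13: 0.168 × 3 = 0.5040
  age 14: 0.105 × 17 = 1.7850
  age 15: 0.078 × 20 = 1.5600
  age 16: 0.057 × 27 = 1.5390
R₀ = 15.0280 + 9.2610 + 3.0470 + 0.5040 + 1.7850 + 1.5600 + 1.5390 = 32.7240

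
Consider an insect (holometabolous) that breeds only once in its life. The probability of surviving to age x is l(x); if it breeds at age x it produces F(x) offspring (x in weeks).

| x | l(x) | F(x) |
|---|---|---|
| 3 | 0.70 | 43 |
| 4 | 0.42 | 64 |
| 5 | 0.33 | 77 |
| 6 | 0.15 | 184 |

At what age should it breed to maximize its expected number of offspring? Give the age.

Expected offspring if breeding at age x = l(x) × F(x):
  age 3: 0.70 × 43 = 30.100
  age 4: 0.42 × 64 = 26.880
  age 5: 0.33 × 77 = 25.410
  age 6: 0.15 × 184 = 27.600
Maximum at age 3 (30.100).

3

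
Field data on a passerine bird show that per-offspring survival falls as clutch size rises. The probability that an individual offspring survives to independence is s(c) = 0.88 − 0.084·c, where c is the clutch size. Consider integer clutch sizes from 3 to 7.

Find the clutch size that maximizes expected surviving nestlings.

Expected surviving nestlings = c × s(c):
  c=3: 3 × 0.628 = 1.884
  c=4: 4 × 0.544 = 2.176
  c=5: 5 × 0.460 = 2.300
  c=6: 6 × 0.376 = 2.256
  c=7: 7 × 0.292 = 2.044
Maximum at c = 5 (2.300 surviving nestlings).

5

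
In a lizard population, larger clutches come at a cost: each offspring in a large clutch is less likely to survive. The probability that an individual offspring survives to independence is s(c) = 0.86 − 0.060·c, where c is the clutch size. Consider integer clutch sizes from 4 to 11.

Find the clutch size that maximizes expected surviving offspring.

7

Expected surviving offspring = c × s(c):
  c=4: 4 × 0.620 = 2.480
  c=5: 5 × 0.560 = 2.800
  c=6: 6 × 0.500 = 3.000
  c=7: 7 × 0.440 = 3.080
  c=8: 8 × 0.380 = 3.040
  c=9: 9 × 0.320 = 2.880
  c=10: 10 × 0.260 = 2.600
  c=11: 11 × 0.200 = 2.200
Maximum at c = 7 (3.080 surviving offspring).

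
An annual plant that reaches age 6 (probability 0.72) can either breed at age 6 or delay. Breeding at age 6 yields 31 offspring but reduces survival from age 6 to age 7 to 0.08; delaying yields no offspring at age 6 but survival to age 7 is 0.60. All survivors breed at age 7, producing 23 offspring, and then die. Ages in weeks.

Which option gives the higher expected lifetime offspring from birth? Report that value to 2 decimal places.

23.64

breed at age 6: R₀ = 0.72 × (31 + 0.08 × 23) = 0.72 × 32.8400 = 23.6448
delay to age 7: R₀ = 0.72 × (0.60 × 23) = 0.72 × 13.8000 = 9.9360
Higher: breed at age 6 (23.6448).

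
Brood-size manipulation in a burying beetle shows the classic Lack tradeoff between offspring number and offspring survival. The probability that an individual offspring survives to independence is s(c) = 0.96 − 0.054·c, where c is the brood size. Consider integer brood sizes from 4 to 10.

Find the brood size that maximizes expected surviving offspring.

9

Expected surviving offspring = c × s(c):
  c=4: 4 × 0.744 = 2.976
  c=5: 5 × 0.690 = 3.450
  c=6: 6 × 0.636 = 3.816
  c=7: 7 × 0.582 = 4.074
  c=8: 8 × 0.528 = 4.224
  c=9: 9 × 0.474 = 4.266
  c=10: 10 × 0.420 = 4.200
Maximum at c = 9 (4.266 surviving offspring).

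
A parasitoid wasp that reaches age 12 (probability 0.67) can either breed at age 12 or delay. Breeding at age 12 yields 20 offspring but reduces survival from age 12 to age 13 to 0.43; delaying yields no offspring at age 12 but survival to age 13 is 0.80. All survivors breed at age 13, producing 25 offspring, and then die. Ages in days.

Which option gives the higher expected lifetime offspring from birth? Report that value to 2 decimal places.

breed at age 12: R₀ = 0.67 × (20 + 0.43 × 25) = 0.67 × 30.7500 = 20.6025
delay to age 13: R₀ = 0.67 × (0.80 × 25) = 0.67 × 20.0000 = 13.4000
Higher: breed at age 12 (20.6025).

20.60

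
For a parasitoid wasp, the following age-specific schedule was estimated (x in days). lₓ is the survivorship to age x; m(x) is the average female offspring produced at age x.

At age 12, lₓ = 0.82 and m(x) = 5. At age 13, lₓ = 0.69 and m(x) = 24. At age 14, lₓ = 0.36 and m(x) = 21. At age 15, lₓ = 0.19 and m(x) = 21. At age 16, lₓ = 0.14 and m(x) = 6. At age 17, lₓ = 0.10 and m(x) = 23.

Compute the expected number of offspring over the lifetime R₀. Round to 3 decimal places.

35.350

R₀ = Σ lₓ m(x):
  age 12: 0.82 × 5 = 4.1000
  age 13: 0.69 × 24 = 16.5600
  age 14: 0.36 × 21 = 7.5600
  age 15: 0.19 × 21 = 3.9900
  age 16: 0.14 × 6 = 0.8400
  age 17: 0.10 × 23 = 2.3000
R₀ = 4.1000 + 16.5600 + 7.5600 + 3.9900 + 0.8400 + 2.3000 = 35.3500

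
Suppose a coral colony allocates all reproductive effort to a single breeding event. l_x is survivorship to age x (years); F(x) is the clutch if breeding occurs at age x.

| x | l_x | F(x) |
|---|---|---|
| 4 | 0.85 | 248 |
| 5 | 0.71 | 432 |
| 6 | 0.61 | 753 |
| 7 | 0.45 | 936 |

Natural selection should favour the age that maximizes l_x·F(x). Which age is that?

Expected offspring if breeding at age x = l_x × F(x):
  age 4: 0.85 × 248 = 210.800
  age 5: 0.71 × 432 = 306.720
  age 6: 0.61 × 753 = 459.330
  age 7: 0.45 × 936 = 421.200
Maximum at age 6 (459.330).

6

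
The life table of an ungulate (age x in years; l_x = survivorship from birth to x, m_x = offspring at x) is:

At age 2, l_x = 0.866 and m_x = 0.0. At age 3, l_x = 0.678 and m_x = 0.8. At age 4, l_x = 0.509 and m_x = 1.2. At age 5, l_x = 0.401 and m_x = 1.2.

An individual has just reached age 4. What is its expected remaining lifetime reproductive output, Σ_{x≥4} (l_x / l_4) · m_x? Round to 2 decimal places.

l_4 = 0.509. Conditional survival from age 4 to x is l_x / l_4.
  x=4: (0.509/0.509) × 1.2 = 1.2000
  x=5: (0.401/0.509) × 1.2 = 0.9454
Sum = 1.2000 + 0.9454 = 2.1454

2.15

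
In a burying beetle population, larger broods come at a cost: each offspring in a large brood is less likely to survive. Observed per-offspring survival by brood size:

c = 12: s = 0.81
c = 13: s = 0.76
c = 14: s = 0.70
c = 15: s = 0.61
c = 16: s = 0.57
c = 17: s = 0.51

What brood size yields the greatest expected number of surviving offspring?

Expected surviving offspring = c × s(c):
  c=12: 12 × 0.81 = 9.720
  c=13: 13 × 0.76 = 9.880
  c=14: 14 × 0.70 = 9.800
  c=15: 15 × 0.61 = 9.150
  c=16: 16 × 0.57 = 9.120
  c=17: 17 × 0.51 = 8.670
Maximum at c = 13 (9.880 surviving offspring).

13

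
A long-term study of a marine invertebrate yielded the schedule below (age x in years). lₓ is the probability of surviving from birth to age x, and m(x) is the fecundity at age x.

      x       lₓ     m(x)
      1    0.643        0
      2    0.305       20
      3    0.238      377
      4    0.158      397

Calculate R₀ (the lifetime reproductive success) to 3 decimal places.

158.552

R₀ = Σ lₓ m(x):
  age 1: 0.643 × 0 = 0.0000
  age 2: 0.305 × 20 = 6.1000
  age 3: 0.238 × 377 = 89.7260
  age 4: 0.158 × 397 = 62.7260
R₀ = 0.0000 + 6.1000 + 89.7260 + 62.7260 = 158.5520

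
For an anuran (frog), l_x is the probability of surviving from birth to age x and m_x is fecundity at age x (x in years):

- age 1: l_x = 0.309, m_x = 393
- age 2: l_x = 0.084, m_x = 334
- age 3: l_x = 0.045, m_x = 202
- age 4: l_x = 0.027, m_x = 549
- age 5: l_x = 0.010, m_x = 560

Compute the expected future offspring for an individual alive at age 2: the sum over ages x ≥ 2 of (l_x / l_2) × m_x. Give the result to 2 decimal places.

685.35

l_2 = 0.084. Conditional survival from age 2 to x is l_x / l_2.
  x=2: (0.084/0.084) × 334 = 334.0000
  x=3: (0.045/0.084) × 202 = 108.2143
  x=4: (0.027/0.084) × 549 = 176.4643
  x=5: (0.010/0.084) × 560 = 66.6667
Sum = 334.0000 + 108.2143 + 176.4643 + 66.6667 = 685.3452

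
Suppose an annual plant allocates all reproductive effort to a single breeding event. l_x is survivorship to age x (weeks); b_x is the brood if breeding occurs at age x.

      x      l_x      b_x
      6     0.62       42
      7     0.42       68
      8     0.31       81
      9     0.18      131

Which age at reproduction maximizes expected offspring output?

Expected offspring if breeding at age x = l_x × b_x:
  age 6: 0.62 × 42 = 26.040
  age 7: 0.42 × 68 = 28.560
  age 8: 0.31 × 81 = 25.110
  age 9: 0.18 × 131 = 23.580
Maximum at age 7 (28.560).

7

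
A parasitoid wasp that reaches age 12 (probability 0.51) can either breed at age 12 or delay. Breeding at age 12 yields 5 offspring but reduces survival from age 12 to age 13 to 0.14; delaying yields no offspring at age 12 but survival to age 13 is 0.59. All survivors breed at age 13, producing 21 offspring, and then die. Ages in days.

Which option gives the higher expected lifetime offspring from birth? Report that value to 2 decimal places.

6.32

breed at age 12: R₀ = 0.51 × (5 + 0.14 × 21) = 0.51 × 7.9400 = 4.0494
delay to age 13: R₀ = 0.51 × (0.59 × 21) = 0.51 × 12.3900 = 6.3189
Higher: delay to age 13 (6.3189).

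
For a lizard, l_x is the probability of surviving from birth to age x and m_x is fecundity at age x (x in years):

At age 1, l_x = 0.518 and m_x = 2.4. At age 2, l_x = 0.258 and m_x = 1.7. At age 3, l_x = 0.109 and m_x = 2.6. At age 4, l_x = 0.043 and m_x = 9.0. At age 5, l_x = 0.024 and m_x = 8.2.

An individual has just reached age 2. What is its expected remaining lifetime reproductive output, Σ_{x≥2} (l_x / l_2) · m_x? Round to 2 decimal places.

l_2 = 0.258. Conditional survival from age 2 to x is l_x / l_2.
  x=2: (0.258/0.258) × 1.7 = 1.7000
  x=3: (0.109/0.258) × 2.6 = 1.0984
  x=4: (0.043/0.258) × 9.0 = 1.5000
  x=5: (0.024/0.258) × 8.2 = 0.7628
Sum = 1.7000 + 1.0984 + 1.5000 + 0.7628 = 5.0612

5.06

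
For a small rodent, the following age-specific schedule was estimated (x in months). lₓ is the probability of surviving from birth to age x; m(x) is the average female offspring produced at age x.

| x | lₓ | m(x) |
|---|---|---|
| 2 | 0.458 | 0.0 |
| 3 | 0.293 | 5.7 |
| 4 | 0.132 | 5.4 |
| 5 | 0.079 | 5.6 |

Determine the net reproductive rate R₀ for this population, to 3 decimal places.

R₀ = Σ lₓ m(x):
  age 2: 0.458 × 0.0 = 0.0000
  age 3: 0.293 × 5.7 = 1.6701
  age 4: 0.132 × 5.4 = 0.7128
  age 5: 0.079 × 5.6 = 0.4424
R₀ = 0.0000 + 1.6701 + 0.7128 + 0.4424 = 2.8253

2.825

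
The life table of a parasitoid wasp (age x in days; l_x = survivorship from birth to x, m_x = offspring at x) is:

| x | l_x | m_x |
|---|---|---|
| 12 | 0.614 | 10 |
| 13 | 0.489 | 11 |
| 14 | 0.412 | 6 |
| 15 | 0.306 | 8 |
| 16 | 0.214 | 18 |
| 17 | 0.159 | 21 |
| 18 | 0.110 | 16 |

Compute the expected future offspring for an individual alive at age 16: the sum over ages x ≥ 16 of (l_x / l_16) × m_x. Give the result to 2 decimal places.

l_16 = 0.214. Conditional survival from age 16 to x is l_x / l_16.
  x=16: (0.214/0.214) × 18 = 18.0000
  x=17: (0.159/0.214) × 21 = 15.6028
  x=18: (0.110/0.214) × 16 = 8.2243
Sum = 18.0000 + 15.6028 + 8.2243 = 41.8271

41.83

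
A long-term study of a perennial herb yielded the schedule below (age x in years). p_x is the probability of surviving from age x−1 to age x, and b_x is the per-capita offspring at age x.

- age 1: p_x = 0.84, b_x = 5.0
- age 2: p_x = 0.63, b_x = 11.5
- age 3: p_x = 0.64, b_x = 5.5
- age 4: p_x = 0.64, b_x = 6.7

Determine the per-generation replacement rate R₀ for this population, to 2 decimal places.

13.60

Survivorship from birth: l_x = p_1·p_2·…·p_x.
  l_1 = 0.84000
  l_2 = 0.52920
  l_3 = 0.33869
  l_4 = 0.21676
R₀ = Σ l_x b_x:
  age 1: 0.84000 × 5.0 = 4.2000
  age 2: 0.52920 × 11.5 = 6.0858
  age 3: 0.33869 × 5.5 = 1.8628
  age 4: 0.21676 × 6.7 = 1.4523
R₀ = 4.2000 + 6.0858 + 1.8628 + 1.4523 = 13.6009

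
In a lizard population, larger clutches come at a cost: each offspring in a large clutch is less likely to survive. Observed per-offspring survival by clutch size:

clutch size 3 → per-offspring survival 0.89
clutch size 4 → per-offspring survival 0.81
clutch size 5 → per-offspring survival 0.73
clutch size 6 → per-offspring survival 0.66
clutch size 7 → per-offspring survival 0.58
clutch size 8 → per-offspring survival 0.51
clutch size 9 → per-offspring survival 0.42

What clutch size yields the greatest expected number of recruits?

8

Expected recruits = c × s(c):
  c=3: 3 × 0.89 = 2.670
  c=4: 4 × 0.81 = 3.240
  c=5: 5 × 0.73 = 3.650
  c=6: 6 × 0.66 = 3.960
  c=7: 7 × 0.58 = 4.060
  c=8: 8 × 0.51 = 4.080
  c=9: 9 × 0.42 = 3.780
Maximum at c = 8 (4.080 recruits).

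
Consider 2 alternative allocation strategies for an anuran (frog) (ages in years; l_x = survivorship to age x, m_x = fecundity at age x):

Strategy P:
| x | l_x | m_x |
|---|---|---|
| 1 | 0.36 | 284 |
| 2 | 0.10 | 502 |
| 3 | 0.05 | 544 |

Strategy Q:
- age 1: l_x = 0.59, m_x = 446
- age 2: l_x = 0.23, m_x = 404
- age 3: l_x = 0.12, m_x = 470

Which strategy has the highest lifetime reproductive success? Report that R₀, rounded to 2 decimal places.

412.46

Strategy P: R₀ = 0.36×284 + 0.10×502 + 0.05×544 = 179.6400
Strategy Q: R₀ = 0.59×446 + 0.23×404 + 0.12×470 = 412.4600
Highest R₀: strategy Q with 412.4600.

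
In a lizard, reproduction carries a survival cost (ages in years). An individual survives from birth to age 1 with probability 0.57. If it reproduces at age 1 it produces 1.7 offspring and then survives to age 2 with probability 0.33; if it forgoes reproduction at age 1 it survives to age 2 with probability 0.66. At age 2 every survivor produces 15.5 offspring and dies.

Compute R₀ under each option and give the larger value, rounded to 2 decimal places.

5.83

breed at age 1: R₀ = 0.57 × (1.7 + 0.33 × 15.5) = 0.57 × 6.8150 = 3.8845
delay to age 2: R₀ = 0.57 × (0.66 × 15.5) = 0.57 × 10.2300 = 5.8311
Higher: delay to age 2 (5.8311).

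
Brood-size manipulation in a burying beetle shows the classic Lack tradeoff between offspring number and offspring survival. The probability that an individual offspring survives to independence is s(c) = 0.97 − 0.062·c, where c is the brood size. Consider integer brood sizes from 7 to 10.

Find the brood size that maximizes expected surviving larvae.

Expected surviving larvae = c × s(c):
  c=7: 7 × 0.536 = 3.752
  c=8: 8 × 0.474 = 3.792
  c=9: 9 × 0.412 = 3.708
  c=10: 10 × 0.350 = 3.500
Maximum at c = 8 (3.792 surviving larvae).

8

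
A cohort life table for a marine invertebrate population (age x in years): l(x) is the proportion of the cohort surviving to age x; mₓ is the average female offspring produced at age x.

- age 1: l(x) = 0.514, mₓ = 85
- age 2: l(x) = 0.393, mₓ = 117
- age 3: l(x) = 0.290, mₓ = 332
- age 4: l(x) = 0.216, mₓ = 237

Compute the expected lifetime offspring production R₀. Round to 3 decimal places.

R₀ = Σ l(x) mₓ:
  age 1: 0.514 × 85 = 43.6900
  age 2: 0.393 × 117 = 45.9810
  age 3: 0.290 × 332 = 96.2800
  age 4: 0.216 × 237 = 51.1920
R₀ = 43.6900 + 45.9810 + 96.2800 + 51.1920 = 237.1430

237.143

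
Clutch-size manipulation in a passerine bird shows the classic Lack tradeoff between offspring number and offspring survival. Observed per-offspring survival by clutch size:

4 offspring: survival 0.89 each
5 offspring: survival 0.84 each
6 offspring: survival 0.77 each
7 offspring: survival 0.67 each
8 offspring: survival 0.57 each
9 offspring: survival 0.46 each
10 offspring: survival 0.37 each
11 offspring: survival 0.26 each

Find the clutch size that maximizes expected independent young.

7

Expected independent young = c × s(c):
  c=4: 4 × 0.89 = 3.560
  c=5: 5 × 0.84 = 4.200
  c=6: 6 × 0.77 = 4.620
  c=7: 7 × 0.67 = 4.690
  c=8: 8 × 0.57 = 4.560
  c=9: 9 × 0.46 = 4.140
  c=10: 10 × 0.37 = 3.700
  c=11: 11 × 0.26 = 2.860
Maximum at c = 7 (4.690 independent young).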